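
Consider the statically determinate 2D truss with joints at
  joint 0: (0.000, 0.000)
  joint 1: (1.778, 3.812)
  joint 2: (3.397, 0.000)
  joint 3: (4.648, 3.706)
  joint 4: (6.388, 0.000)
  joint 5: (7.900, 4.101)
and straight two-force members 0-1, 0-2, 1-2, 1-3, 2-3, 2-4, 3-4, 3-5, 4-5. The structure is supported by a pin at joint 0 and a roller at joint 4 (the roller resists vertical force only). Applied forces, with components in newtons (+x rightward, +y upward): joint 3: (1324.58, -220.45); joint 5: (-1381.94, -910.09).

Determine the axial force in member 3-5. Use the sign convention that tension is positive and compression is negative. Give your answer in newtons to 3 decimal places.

N=6 nodes, M=9 members, R=3 reactions → 2N=12, M+R=12
member 0 (0-1): L=4.2063, (cx,cy)=(0.4227,0.9063)
member 1 (0-2): L=3.3970, (cx,cy)=(1.0000,0.0000)
member 2 (1-2): L=4.1416, (cx,cy)=(0.3909,-0.9204)
member 3 (1-3): L=2.8720, (cx,cy)=(0.9993,-0.0369)
member 4 (2-3): L=3.9114, (cx,cy)=(0.3198,0.9475)
member 5 (2-4): L=2.9910, (cx,cy)=(1.0000,0.0000)
member 6 (3-4): L=4.0941, (cx,cy)=(0.4250,-0.9052)
member 7 (3-5): L=3.2759, (cx,cy)=(0.9927,0.1206)
member 8 (4-5): L=4.3709, (cx,cy)=(0.3459,0.9383)
solve A·x = −loads:
  F[0-1] = +40.4251 N (tension)
  F[0-2] = -74.4478 N (compression)
  F[1-2] = -41.1342 N (compression)
  F[1-3] = +33.1904 N (tension)
  F[2-3] = +39.9599 N (tension)
  F[2-4] = -103.3082 N (compression)
  F[3-4] = -431.0057 N (compression)
  F[3-5] = -1103.5070 N (compression)
  F[4-5] = -828.1617 N (compression)
  Rx@0 = +57.3600 N
  Ry@0 = -36.6360 N
  Ry@4 = +1167.1760 N

-1103.507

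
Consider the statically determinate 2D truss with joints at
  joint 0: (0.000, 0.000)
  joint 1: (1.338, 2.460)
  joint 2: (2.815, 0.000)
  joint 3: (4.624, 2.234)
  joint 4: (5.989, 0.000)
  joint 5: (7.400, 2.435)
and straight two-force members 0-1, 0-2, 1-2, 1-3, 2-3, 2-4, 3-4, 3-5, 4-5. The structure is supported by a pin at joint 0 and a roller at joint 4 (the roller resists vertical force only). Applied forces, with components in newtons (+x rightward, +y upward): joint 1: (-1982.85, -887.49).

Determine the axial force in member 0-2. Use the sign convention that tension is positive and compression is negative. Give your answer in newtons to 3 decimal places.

N=6 nodes, M=9 members, R=3 reactions → 2N=12, M+R=12
member 0 (0-1): L=2.8003, (cx,cy)=(0.4778,0.8785)
member 1 (0-2): L=2.8150, (cx,cy)=(1.0000,0.0000)
member 2 (1-2): L=2.8693, (cx,cy)=(0.5148,-0.8573)
member 3 (1-3): L=3.2938, (cx,cy)=(0.9976,-0.0686)
member 4 (2-3): L=2.8746, (cx,cy)=(0.6293,0.7772)
member 5 (2-4): L=3.1740, (cx,cy)=(1.0000,0.0000)
member 6 (3-4): L=2.6180, (cx,cy)=(0.5214,-0.8533)
member 7 (3-5): L=2.7833, (cx,cy)=(0.9974,0.0722)
member 8 (4-5): L=2.8143, (cx,cy)=(0.5014,0.8652)
solve A·x = −loads:
  F[0-1] = -1711.7046 N (compression)
  F[0-2] = -1164.9959 N (compression)
  F[1-2] = +652.1959 N (tension)
  F[1-3] = +831.2358 N (tension)
  F[2-3] = -719.4865 N (compression)
  F[2-4] = -376.4980 N (compression)
  F[3-4] = +722.1068 N (tension)
  F[3-5] = +0.0000 N (tension)
  F[4-5] = -0.0000 N (compression)
  Rx@0 = +1982.8500 N
  Ry@0 = +1503.6779 N
  Ry@4 = -616.1879 N

-1164.996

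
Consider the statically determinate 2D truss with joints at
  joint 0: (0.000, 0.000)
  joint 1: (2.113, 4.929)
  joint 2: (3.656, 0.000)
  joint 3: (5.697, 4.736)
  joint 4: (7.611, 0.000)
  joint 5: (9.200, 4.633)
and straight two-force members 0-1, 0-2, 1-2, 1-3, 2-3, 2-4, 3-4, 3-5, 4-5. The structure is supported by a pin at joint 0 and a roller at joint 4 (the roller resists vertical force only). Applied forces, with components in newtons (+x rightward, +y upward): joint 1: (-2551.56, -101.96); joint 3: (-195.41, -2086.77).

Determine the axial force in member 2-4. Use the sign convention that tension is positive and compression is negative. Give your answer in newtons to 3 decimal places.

-74.250

N=6 nodes, M=9 members, R=3 reactions → 2N=12, M+R=12
member 0 (0-1): L=5.3628, (cx,cy)=(0.3940,0.9191)
member 1 (0-2): L=3.6560, (cx,cy)=(1.0000,0.0000)
member 2 (1-2): L=5.1649, (cx,cy)=(0.2987,-0.9543)
member 3 (1-3): L=3.5892, (cx,cy)=(0.9986,-0.0538)
member 4 (2-3): L=5.1571, (cx,cy)=(0.3958,0.9184)
member 5 (2-4): L=3.9550, (cx,cy)=(1.0000,0.0000)
member 6 (3-4): L=5.1081, (cx,cy)=(0.3747,-0.9271)
member 7 (3-5): L=3.5045, (cx,cy)=(0.9996,-0.0294)
member 8 (4-5): L=4.8979, (cx,cy)=(0.3244,0.9459)
solve A·x = −loads:
  F[0-1] = -2581.2625 N (compression)
  F[0-2] = -1729.9285 N (compression)
  F[1-2] = +2331.8674 N (tension)
  F[1-3] = +839.0895 N (tension)
  F[2-3] = -2423.2297 N (compression)
  F[2-4] = -74.2503 N (compression)
  F[3-4] = +198.1615 N (tension)
  F[3-5] = -0.0000 N (tension)
  F[4-5] = +0.0000 N (tension)
  Rx@0 = +2746.9700 N
  Ry@0 = +2372.4550 N
  Ry@4 = -183.7250 N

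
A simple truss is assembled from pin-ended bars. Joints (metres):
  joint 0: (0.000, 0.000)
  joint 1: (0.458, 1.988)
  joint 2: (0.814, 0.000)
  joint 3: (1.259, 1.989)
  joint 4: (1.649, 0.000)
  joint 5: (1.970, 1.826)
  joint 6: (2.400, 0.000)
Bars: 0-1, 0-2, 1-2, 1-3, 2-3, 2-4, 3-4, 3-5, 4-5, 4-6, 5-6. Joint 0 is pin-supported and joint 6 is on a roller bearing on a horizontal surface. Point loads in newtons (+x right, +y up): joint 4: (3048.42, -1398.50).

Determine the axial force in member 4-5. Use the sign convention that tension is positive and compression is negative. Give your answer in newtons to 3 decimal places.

N=7 nodes, M=11 members, R=3 reactions → 2N=14, M+R=14
member 0 (0-1): L=2.0401, (cx,cy)=(0.2245,0.9745)
member 1 (0-2): L=0.8140, (cx,cy)=(1.0000,0.0000)
member 2 (1-2): L=2.0196, (cx,cy)=(0.1763,-0.9843)
member 3 (1-3): L=0.8010, (cx,cy)=(1.0000,0.0012)
member 4 (2-3): L=2.0382, (cx,cy)=(0.2183,0.9759)
member 5 (2-4): L=0.8350, (cx,cy)=(1.0000,0.0000)
member 6 (3-4): L=2.0269, (cx,cy)=(0.1924,-0.9813)
member 7 (3-5): L=0.7294, (cx,cy)=(0.9747,-0.2235)
member 8 (4-5): L=1.8540, (cx,cy)=(0.1731,0.9849)
member 9 (4-6): L=0.7510, (cx,cy)=(1.0000,0.0000)
member 10 (5-6): L=1.8759, (cx,cy)=(0.2292,-0.9734)
solve A·x = −loads:
  F[0-1] = -449.0772 N (compression)
  F[0-2] = +3149.2385 N (tension)
  F[1-2] = +444.3480 N (tension)
  F[1-3] = -179.1441 N (compression)
  F[2-3] = -448.2035 N (compression)
  F[2-4] = +3325.4215 N (tension)
  F[3-4] = +534.6957 N (tension)
  F[3-5] = -389.7398 N (compression)
  F[4-5] = +887.1947 N (tension)
  F[4-6] = +226.2766 N (tension)
  F[5-6] = -987.1692 N (compression)
  Rx@0 = -3048.4200 N
  Ry@0 = +437.6140 N
  Ry@6 = +960.8860 N

887.195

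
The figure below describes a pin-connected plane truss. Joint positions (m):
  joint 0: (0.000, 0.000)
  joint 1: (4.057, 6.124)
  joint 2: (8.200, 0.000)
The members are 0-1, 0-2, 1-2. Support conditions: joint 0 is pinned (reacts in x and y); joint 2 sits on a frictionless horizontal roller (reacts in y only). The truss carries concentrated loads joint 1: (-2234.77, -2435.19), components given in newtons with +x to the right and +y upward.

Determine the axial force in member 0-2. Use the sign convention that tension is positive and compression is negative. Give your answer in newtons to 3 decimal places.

-314.017

N=3 nodes, M=3 members, R=3 reactions → 2N=6, M+R=6
member 0 (0-1): L=7.3459, (cx,cy)=(0.5523,0.8337)
member 1 (0-2): L=8.2000, (cx,cy)=(1.0000,0.0000)
member 2 (1-2): L=7.3938, (cx,cy)=(0.5603,-0.8283)
solve A·x = −loads:
  F[0-1] = -3477.8671 N (compression)
  F[0-2] = -314.0173 N (compression)
  F[1-2] = +560.4083 N (tension)
  Rx@0 = +2234.7700 N
  Ry@0 = +2899.3565 N
  Ry@2 = -464.1665 N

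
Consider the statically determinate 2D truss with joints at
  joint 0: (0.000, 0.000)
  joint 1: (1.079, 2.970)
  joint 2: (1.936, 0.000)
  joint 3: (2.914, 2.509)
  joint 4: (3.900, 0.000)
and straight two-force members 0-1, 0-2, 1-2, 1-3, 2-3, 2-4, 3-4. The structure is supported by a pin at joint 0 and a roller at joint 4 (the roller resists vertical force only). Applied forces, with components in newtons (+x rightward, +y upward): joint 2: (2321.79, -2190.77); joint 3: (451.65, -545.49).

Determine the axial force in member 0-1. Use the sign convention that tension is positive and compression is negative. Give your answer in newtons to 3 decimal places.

-1011.388

N=5 nodes, M=7 members, R=3 reactions → 2N=10, M+R=10
member 0 (0-1): L=3.1599, (cx,cy)=(0.3415,0.9399)
member 1 (0-2): L=1.9360, (cx,cy)=(1.0000,0.0000)
member 2 (1-2): L=3.0912, (cx,cy)=(0.2772,-0.9608)
member 3 (1-3): L=1.8920, (cx,cy)=(0.9699,-0.2437)
member 4 (2-3): L=2.6929, (cx,cy)=(0.3632,0.9317)
member 5 (2-4): L=1.9640, (cx,cy)=(1.0000,0.0000)
member 6 (3-4): L=2.6958, (cx,cy)=(0.3658,-0.9307)
solve A·x = −loads:
  F[0-1] = -1011.3883 N (compression)
  F[0-2] = +3118.7922 N (tension)
  F[1-2] = +1164.0691 N (tension)
  F[1-3] = -688.8402 N (compression)
  F[2-3] = +1150.9182 N (tension)
  F[2-4] = +701.7385 N (tension)
  F[3-4] = -1918.5991 N (compression)
  Rx@0 = -2773.4400 N
  Ry@0 = +950.5989 N
  Ry@4 = +1785.6611 N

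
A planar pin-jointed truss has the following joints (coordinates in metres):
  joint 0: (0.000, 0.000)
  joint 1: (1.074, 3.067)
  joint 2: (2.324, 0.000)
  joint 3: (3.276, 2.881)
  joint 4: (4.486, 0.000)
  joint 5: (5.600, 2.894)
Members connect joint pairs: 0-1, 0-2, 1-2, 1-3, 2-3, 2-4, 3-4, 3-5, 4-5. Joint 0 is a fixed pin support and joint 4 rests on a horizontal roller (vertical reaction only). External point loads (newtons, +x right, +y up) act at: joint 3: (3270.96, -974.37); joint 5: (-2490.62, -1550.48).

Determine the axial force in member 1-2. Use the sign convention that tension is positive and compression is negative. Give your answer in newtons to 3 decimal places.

-709.459

N=6 nodes, M=9 members, R=3 reactions → 2N=12, M+R=12
member 0 (0-1): L=3.2496, (cx,cy)=(0.3305,0.9438)
member 1 (0-2): L=2.3240, (cx,cy)=(1.0000,0.0000)
member 2 (1-2): L=3.3119, (cx,cy)=(0.3774,-0.9260)
member 3 (1-3): L=2.2098, (cx,cy)=(0.9965,-0.0842)
member 4 (2-3): L=3.0342, (cx,cy)=(0.3138,0.9495)
member 5 (2-4): L=2.1620, (cx,cy)=(1.0000,0.0000)
member 6 (3-4): L=3.1248, (cx,cy)=(0.3872,-0.9220)
member 7 (3-5): L=2.3240, (cx,cy)=(1.0000,0.0056)
member 8 (4-5): L=3.1010, (cx,cy)=(0.3592,0.9332)
solve A·x = −loads:
  F[0-1] = +652.8309 N (tension)
  F[0-2] = +564.5786 N (tension)
  F[1-2] = -709.4588 N (compression)
  F[1-3] = +485.2483 N (tension)
  F[2-3] = +691.9279 N (tension)
  F[2-4] = +79.7178 N (tension)
  F[3-4] = -1736.6149 N (compression)
  F[3-5] = -1897.9033 N (compression)
  F[4-5] = -1650.0086 N (compression)
  Rx@0 = -780.3400 N
  Ry@0 = -616.1455 N
  Ry@4 = +3140.9955 N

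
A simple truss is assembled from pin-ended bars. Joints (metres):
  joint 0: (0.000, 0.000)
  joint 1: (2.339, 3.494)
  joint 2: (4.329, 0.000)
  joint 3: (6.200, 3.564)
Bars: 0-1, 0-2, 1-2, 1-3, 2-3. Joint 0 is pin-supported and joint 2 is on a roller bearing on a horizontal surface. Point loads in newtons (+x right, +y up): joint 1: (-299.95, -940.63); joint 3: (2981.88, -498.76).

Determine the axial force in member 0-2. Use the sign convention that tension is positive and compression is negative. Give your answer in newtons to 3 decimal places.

N=4 nodes, M=5 members, R=3 reactions → 2N=8, M+R=8
member 0 (0-1): L=4.2046, (cx,cy)=(0.5563,0.8310)
member 1 (0-2): L=4.3290, (cx,cy)=(1.0000,0.0000)
member 2 (1-2): L=4.0210, (cx,cy)=(0.4949,-0.8689)
member 3 (1-3): L=3.8616, (cx,cy)=(0.9998,0.0181)
member 4 (2-3): L=4.0253, (cx,cy)=(0.4648,0.8854)
solve A·x = −loads:
  F[0-1] = +2401.9714 N (tension)
  F[0-2] = +1345.7353 N (tension)
  F[1-2] = -3311.2115 N (compression)
  F[1-3] = +3275.4227 N (tension)
  F[2-3] = -630.3689 N (compression)
  Rx@0 = -2681.9300 N
  Ry@0 = -1996.0086 N
  Ry@2 = +3435.3986 N

1345.735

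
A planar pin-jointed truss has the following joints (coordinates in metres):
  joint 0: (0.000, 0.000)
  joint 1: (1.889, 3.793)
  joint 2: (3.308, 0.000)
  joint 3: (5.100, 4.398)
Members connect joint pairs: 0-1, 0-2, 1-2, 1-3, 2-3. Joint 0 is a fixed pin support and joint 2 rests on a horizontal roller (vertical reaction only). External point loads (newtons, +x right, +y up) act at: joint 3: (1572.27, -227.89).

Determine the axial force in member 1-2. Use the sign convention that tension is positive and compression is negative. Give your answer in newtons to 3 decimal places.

N=4 nodes, M=5 members, R=3 reactions → 2N=8, M+R=8
member 0 (0-1): L=4.2374, (cx,cy)=(0.4458,0.8951)
member 1 (0-2): L=3.3080, (cx,cy)=(1.0000,0.0000)
member 2 (1-2): L=4.0497, (cx,cy)=(0.3504,-0.9366)
member 3 (1-3): L=3.2675, (cx,cy)=(0.9827,0.1852)
member 4 (2-3): L=4.7491, (cx,cy)=(0.3773,0.9261)
solve A·x = −loads:
  F[0-1] = +2473.1396 N (tension)
  F[0-2] = +469.7516 N (tension)
  F[1-2] = -2000.8145 N (compression)
  F[1-3] = +1835.3238 N (tension)
  F[2-3] = -613.0306 N (compression)
  Rx@0 = -1572.2700 N
  Ry@0 = -2213.7915 N
  Ry@2 = +2441.6815 N

-2000.814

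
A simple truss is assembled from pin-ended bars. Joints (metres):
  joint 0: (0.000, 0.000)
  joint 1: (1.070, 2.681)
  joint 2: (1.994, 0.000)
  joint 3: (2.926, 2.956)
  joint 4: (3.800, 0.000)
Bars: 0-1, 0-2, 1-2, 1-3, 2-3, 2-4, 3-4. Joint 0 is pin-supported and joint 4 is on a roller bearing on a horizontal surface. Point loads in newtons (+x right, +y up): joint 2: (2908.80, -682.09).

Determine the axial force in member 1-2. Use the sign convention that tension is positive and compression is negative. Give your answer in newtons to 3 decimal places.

306.935

N=5 nodes, M=7 members, R=3 reactions → 2N=10, M+R=10
member 0 (0-1): L=2.8866, (cx,cy)=(0.3707,0.9288)
member 1 (0-2): L=1.9940, (cx,cy)=(1.0000,0.0000)
member 2 (1-2): L=2.8358, (cx,cy)=(0.3258,-0.9454)
member 3 (1-3): L=1.8763, (cx,cy)=(0.9892,0.1466)
member 4 (2-3): L=3.0994, (cx,cy)=(0.3007,0.9537)
member 5 (2-4): L=1.8060, (cx,cy)=(1.0000,0.0000)
member 6 (3-4): L=3.0825, (cx,cy)=(0.2835,-0.9590)
solve A·x = −loads:
  F[0-1] = -349.0365 N (compression)
  F[0-2] = +3038.1787 N (tension)
  F[1-2] = +306.9348 N (tension)
  F[1-3] = -231.8942 N (compression)
  F[2-3] = +410.9239 N (tension)
  F[2-4] = +105.8255 N (tension)
  F[3-4] = -373.2347 N (compression)
  Rx@0 = -2908.8000 N
  Ry@0 = +324.1722 N
  Ry@4 = +357.9178 N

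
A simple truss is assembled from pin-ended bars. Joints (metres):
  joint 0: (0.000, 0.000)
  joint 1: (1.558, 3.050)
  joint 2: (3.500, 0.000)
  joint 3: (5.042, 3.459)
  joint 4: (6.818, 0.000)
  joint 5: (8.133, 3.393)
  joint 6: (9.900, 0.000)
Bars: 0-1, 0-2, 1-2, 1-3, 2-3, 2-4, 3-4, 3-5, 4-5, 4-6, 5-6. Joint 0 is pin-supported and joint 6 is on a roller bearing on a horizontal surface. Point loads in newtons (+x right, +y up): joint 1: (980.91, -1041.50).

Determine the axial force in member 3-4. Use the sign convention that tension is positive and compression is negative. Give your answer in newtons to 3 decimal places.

N=7 nodes, M=11 members, R=3 reactions → 2N=14, M+R=14
member 0 (0-1): L=3.4249, (cx,cy)=(0.4549,0.8905)
member 1 (0-2): L=3.5000, (cx,cy)=(1.0000,0.0000)
member 2 (1-2): L=3.6158, (cx,cy)=(0.5371,-0.8435)
member 3 (1-3): L=3.5079, (cx,cy)=(0.9932,0.1166)
member 4 (2-3): L=3.7871, (cx,cy)=(0.4072,0.9134)
member 5 (2-4): L=3.3180, (cx,cy)=(1.0000,0.0000)
member 6 (3-4): L=3.8883, (cx,cy)=(0.4568,-0.8896)
member 7 (3-5): L=3.0917, (cx,cy)=(0.9998,-0.0213)
member 8 (4-5): L=3.6389, (cx,cy)=(0.3614,0.9324)
member 9 (4-6): L=3.0820, (cx,cy)=(1.0000,0.0000)
member 10 (5-6): L=3.8255, (cx,cy)=(0.4619,-0.8869)
solve A·x = −loads:
  F[0-1] = -646.1201 N (compression)
  F[0-2] = +1274.8334 N (tension)
  F[1-2] = -679.2171 N (compression)
  F[1-3] = -916.2818 N (compression)
  F[2-3] = +627.2888 N (tension)
  F[2-4] = +654.6212 N (tension)
  F[3-4] = -513.8739 N (compression)
  F[3-5] = -420.0023 N (compression)
  F[4-5] = +490.2699 N (tension)
  F[4-6] = +242.7369 N (tension)
  F[5-6] = -525.5230 N (compression)
  Rx@0 = -980.9100 N
  Ry@0 = +575.3957 N
  Ry@6 = +466.1043 N

-513.874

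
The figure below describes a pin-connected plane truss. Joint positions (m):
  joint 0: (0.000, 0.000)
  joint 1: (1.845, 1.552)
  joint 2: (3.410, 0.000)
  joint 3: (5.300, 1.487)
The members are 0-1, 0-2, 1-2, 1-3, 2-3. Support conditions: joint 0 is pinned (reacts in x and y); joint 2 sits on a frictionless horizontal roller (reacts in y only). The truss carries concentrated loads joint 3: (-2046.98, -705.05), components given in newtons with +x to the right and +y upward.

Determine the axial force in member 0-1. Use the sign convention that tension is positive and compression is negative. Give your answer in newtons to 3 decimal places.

N=4 nodes, M=5 members, R=3 reactions → 2N=8, M+R=8
member 0 (0-1): L=2.4110, (cx,cy)=(0.7653,0.6437)
member 1 (0-2): L=3.4100, (cx,cy)=(1.0000,0.0000)
member 2 (1-2): L=2.2041, (cx,cy)=(0.7100,-0.7042)
member 3 (1-3): L=3.4556, (cx,cy)=(0.9998,-0.0188)
member 4 (2-3): L=2.4048, (cx,cy)=(0.7859,0.6183)
solve A·x = −loads:
  F[0-1] = -779.6036 N (compression)
  F[0-2] = -1450.3842 N (compression)
  F[1-2] = +742.7343 N (tension)
  F[1-3] = -1124.1730 N (compression)
  F[2-3] = -1174.4361 N (compression)
  Rx@0 = +2046.9800 N
  Ry@0 = +501.8518 N
  Ry@2 = +203.1982 N

-779.604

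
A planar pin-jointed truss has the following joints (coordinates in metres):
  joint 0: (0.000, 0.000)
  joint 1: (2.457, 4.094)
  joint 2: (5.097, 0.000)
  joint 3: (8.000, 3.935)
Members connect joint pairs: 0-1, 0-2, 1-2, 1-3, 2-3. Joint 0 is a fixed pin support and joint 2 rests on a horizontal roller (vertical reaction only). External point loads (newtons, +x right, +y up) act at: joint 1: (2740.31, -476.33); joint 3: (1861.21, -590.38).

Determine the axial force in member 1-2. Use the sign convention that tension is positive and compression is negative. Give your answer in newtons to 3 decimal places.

-5078.839

N=4 nodes, M=5 members, R=3 reactions → 2N=8, M+R=8
member 0 (0-1): L=4.7747, (cx,cy)=(0.5146,0.8574)
member 1 (0-2): L=5.0970, (cx,cy)=(1.0000,0.0000)
member 2 (1-2): L=4.8714, (cx,cy)=(0.5419,-0.8404)
member 3 (1-3): L=5.5453, (cx,cy)=(0.9996,-0.0287)
member 4 (2-3): L=4.8900, (cx,cy)=(0.5937,0.8047)
solve A·x = −loads:
  F[0-1] = +4347.2523 N (tension)
  F[0-2] = +2364.4755 N (tension)
  F[1-2] = -5078.8386 N (compression)
  F[1-3] = +2250.0846 N (tension)
  F[2-3] = -653.4806 N (compression)
  Rx@0 = -4601.5200 N
  Ry@0 = -3727.4970 N
  Ry@2 = +4794.2070 N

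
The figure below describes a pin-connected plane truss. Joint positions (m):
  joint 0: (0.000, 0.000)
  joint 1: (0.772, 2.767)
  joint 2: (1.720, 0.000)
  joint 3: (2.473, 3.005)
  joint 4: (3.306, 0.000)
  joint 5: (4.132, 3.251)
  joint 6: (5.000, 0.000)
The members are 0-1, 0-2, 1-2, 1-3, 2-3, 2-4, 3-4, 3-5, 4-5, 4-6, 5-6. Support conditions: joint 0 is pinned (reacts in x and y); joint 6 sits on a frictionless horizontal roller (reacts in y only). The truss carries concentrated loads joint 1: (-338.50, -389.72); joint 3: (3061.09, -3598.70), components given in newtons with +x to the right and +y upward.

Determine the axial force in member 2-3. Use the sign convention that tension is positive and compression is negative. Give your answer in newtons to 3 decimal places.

-132.043

N=7 nodes, M=11 members, R=3 reactions → 2N=14, M+R=14
member 0 (0-1): L=2.8727, (cx,cy)=(0.2687,0.9632)
member 1 (0-2): L=1.7200, (cx,cy)=(1.0000,0.0000)
member 2 (1-2): L=2.9249, (cx,cy)=(0.3241,-0.9460)
member 3 (1-3): L=1.7176, (cx,cy)=(0.9904,0.1386)
member 4 (2-3): L=3.0979, (cx,cy)=(0.2431,0.9700)
member 5 (2-4): L=1.5860, (cx,cy)=(1.0000,0.0000)
member 6 (3-4): L=3.1183, (cx,cy)=(0.2671,-0.9637)
member 7 (3-5): L=1.6771, (cx,cy)=(0.9892,0.1467)
member 8 (4-5): L=3.3543, (cx,cy)=(0.2463,0.9692)
member 9 (4-6): L=1.6940, (cx,cy)=(1.0000,0.0000)
member 10 (5-6): L=3.3649, (cx,cy)=(0.2580,-0.9662)
solve A·x = −loads:
  F[0-1] = -514.8819 N (compression)
  F[0-2] = +2860.9588 N (tension)
  F[1-2] = +135.3917 N (tension)
  F[1-3] = +157.7708 N (tension)
  F[2-3] = -132.0430 N (compression)
  F[2-4] = +2936.9366 N (tension)
  F[3-4] = -3915.1677 N (compression)
  F[3-5] = -1911.7505 N (compression)
  F[4-5] = +3892.7654 N (tension)
  F[4-6] = +932.4736 N (tension)
  F[5-6] = -3614.8190 N (compression)
  Rx@0 = -2722.5900 N
  Ry@0 = +495.9410 N
  Ry@6 = +3492.4790 N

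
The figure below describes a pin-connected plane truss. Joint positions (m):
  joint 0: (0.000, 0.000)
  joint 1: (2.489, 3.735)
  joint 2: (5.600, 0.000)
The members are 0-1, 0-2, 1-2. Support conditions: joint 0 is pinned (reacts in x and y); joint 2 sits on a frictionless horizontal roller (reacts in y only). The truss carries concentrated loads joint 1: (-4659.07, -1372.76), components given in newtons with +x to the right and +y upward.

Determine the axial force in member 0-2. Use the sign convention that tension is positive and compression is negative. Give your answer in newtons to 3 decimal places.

-2080.072

N=3 nodes, M=3 members, R=3 reactions → 2N=6, M+R=6
member 0 (0-1): L=4.4884, (cx,cy)=(0.5545,0.8322)
member 1 (0-2): L=5.6000, (cx,cy)=(1.0000,0.0000)
member 2 (1-2): L=4.8609, (cx,cy)=(0.6400,-0.7684)
solve A·x = −loads:
  F[0-1] = -4650.6472 N (compression)
  F[0-2] = -2080.0725 N (compression)
  F[1-2] = +3250.1018 N (tension)
  Rx@0 = +4659.0700 N
  Ry@0 = +3870.0505 N
  Ry@2 = -2497.2905 N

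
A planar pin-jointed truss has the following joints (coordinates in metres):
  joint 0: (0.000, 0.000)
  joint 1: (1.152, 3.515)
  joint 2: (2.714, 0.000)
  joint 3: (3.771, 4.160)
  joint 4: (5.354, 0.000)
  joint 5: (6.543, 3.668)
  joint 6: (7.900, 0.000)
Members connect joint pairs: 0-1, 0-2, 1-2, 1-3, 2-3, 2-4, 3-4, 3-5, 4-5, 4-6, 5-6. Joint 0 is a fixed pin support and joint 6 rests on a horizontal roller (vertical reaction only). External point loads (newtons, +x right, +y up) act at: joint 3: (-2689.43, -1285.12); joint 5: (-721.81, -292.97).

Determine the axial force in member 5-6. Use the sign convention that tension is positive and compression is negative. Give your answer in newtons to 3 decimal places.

954.560

N=7 nodes, M=11 members, R=3 reactions → 2N=14, M+R=14
member 0 (0-1): L=3.6990, (cx,cy)=(0.3114,0.9503)
member 1 (0-2): L=2.7140, (cx,cy)=(1.0000,0.0000)
member 2 (1-2): L=3.8464, (cx,cy)=(0.4061,-0.9138)
member 3 (1-3): L=2.6973, (cx,cy)=(0.9710,0.2391)
member 4 (2-3): L=4.2922, (cx,cy)=(0.2463,0.9692)
member 5 (2-4): L=2.6400, (cx,cy)=(1.0000,0.0000)
member 6 (3-4): L=4.4510, (cx,cy)=(0.3556,-0.9346)
member 7 (3-5): L=2.8153, (cx,cy)=(0.9846,-0.1748)
member 8 (4-5): L=3.8559, (cx,cy)=(0.3084,0.9513)
member 9 (4-6): L=2.5460, (cx,cy)=(1.0000,0.0000)
member 10 (5-6): L=3.9110, (cx,cy)=(0.3470,-0.9379)
solve A·x = −loads:
  F[0-1] = -2602.7946 N (compression)
  F[0-2] = -2600.6292 N (compression)
  F[1-2] = +2242.6661 N (tension)
  F[1-3] = -1772.7687 N (compression)
  F[2-3] = -2114.5429 N (compression)
  F[2-4] = -1169.1739 N (compression)
  F[3-4] = +1272.3253 N (tension)
  F[3-5] = -5.2185 N (compression)
  F[4-5] = -1250.0549 N (compression)
  F[4-6] = -331.2064 N (compression)
  F[5-6] = +954.5598 N (tension)
  Rx@0 = +3411.2400 N
  Ry@0 = +2473.3479 N
  Ry@6 = -895.2579 N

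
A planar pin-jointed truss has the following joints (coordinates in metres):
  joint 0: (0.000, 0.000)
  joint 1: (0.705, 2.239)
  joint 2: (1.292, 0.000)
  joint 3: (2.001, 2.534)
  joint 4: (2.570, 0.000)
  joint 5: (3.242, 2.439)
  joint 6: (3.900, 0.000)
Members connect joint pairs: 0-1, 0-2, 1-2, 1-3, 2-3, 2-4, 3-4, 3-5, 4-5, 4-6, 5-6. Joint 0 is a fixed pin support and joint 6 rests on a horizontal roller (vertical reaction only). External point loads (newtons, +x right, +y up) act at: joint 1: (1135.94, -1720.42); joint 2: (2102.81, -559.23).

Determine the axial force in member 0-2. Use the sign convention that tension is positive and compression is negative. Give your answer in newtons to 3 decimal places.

3594.947

N=7 nodes, M=11 members, R=3 reactions → 2N=14, M+R=14
member 0 (0-1): L=2.3474, (cx,cy)=(0.3003,0.9538)
member 1 (0-2): L=1.2920, (cx,cy)=(1.0000,0.0000)
member 2 (1-2): L=2.3147, (cx,cy)=(0.2536,-0.9673)
member 3 (1-3): L=1.3292, (cx,cy)=(0.9751,0.2219)
member 4 (2-3): L=2.6313, (cx,cy)=(0.2694,0.9630)
member 5 (2-4): L=1.2780, (cx,cy)=(1.0000,0.0000)
member 6 (3-4): L=2.5971, (cx,cy)=(0.2191,-0.9757)
member 7 (3-5): L=1.2446, (cx,cy)=(0.9971,-0.0763)
member 8 (4-5): L=2.5299, (cx,cy)=(0.2656,0.9641)
member 9 (4-6): L=1.3300, (cx,cy)=(1.0000,0.0000)
member 10 (5-6): L=2.5262, (cx,cy)=(0.2605,-0.9655)
solve A·x = −loads:
  F[0-1] = -1185.9954 N (compression)
  F[0-2] = +3594.9473 N (tension)
  F[1-2] = -906.1387 N (compression)
  F[1-3] = -1294.6300 N (compression)
  F[2-3] = +1490.8862 N (tension)
  F[2-4] = +860.6261 N (tension)
  F[3-4] = -1128.8861 N (compression)
  F[3-5] = -615.0920 N (compression)
  F[4-5] = +1142.5020 N (tension)
  F[4-6] = +309.8206 N (tension)
  F[5-6] = -1189.4661 N (compression)
  Rx@0 = -3238.7500 N
  Ry@0 = +1131.2421 N
  Ry@6 = +1148.4079 N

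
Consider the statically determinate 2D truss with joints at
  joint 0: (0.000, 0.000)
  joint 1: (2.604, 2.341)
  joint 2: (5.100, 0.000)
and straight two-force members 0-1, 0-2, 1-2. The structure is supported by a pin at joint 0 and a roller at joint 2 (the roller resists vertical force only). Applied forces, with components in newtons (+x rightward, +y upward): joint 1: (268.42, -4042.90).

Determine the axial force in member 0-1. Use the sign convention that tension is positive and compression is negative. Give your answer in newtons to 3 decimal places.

N=3 nodes, M=3 members, R=3 reactions → 2N=6, M+R=6
member 0 (0-1): L=3.5016, (cx,cy)=(0.7437,0.6686)
member 1 (0-2): L=5.1000, (cx,cy)=(1.0000,0.0000)
member 2 (1-2): L=3.4220, (cx,cy)=(0.7294,-0.6841)
solve A·x = −loads:
  F[0-1] = -2775.2907 N (compression)
  F[0-2] = +2332.3017 N (tension)
  F[1-2] = -3197.5997 N (compression)
  Rx@0 = -268.4200 N
  Ry@0 = +1855.4328 N
  Ry@2 = +2187.4672 N

-2775.291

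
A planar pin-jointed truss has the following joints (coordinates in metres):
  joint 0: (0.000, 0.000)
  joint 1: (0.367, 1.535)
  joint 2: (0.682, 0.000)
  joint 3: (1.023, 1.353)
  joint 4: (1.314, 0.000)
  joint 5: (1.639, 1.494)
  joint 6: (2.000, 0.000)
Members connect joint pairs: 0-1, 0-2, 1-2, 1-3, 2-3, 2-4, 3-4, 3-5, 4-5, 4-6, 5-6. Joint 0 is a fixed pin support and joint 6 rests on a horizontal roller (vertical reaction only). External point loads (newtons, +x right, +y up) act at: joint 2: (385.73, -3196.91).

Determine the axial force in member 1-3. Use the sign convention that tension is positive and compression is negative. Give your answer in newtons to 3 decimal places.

-1030.035

N=7 nodes, M=11 members, R=3 reactions → 2N=14, M+R=14
member 0 (0-1): L=1.5783, (cx,cy)=(0.2325,0.9726)
member 1 (0-2): L=0.6820, (cx,cy)=(1.0000,0.0000)
member 2 (1-2): L=1.5670, (cx,cy)=(0.2010,-0.9796)
member 3 (1-3): L=0.6808, (cx,cy)=(0.9636,-0.2673)
member 4 (2-3): L=1.3953, (cx,cy)=(0.2444,0.9697)
member 5 (2-4): L=0.6320, (cx,cy)=(1.0000,0.0000)
member 6 (3-4): L=1.3839, (cx,cy)=(0.2103,-0.9776)
member 7 (3-5): L=0.6319, (cx,cy)=(0.9748,0.2231)
member 8 (4-5): L=1.5289, (cx,cy)=(0.2126,0.9771)
member 9 (4-6): L=0.6860, (cx,cy)=(1.0000,0.0000)
member 10 (5-6): L=1.5370, (cx,cy)=(0.2349,-0.9720)
solve A·x = −loads:
  F[0-1] = -2166.1414 N (compression)
  F[0-2] = +889.4318 N (tension)
  F[1-2] = +2431.7748 N (tension)
  F[1-3] = -1030.0348 N (compression)
  F[2-3] = +840.2550 N (tension)
  F[2-4] = +787.1936 N (tension)
  F[3-4] = -1238.4138 N (compression)
  F[3-5] = -540.4174 N (compression)
  F[4-5] = +1239.0433 N (tension)
  F[4-6] = +263.4155 N (tension)
  F[5-6] = -1121.5198 N (compression)
  Rx@0 = -385.7300 N
  Ry@0 = +2106.7637 N
  Ry@6 = +1090.1463 N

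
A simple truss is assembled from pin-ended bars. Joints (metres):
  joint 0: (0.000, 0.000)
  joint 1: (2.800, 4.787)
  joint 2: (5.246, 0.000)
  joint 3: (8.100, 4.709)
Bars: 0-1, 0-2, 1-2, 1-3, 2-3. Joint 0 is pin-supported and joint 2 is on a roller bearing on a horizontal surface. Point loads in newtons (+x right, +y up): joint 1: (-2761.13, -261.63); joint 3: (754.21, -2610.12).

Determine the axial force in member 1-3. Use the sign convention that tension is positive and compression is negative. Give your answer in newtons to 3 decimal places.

2315.732

N=4 nodes, M=5 members, R=3 reactions → 2N=8, M+R=8
member 0 (0-1): L=5.5458, (cx,cy)=(0.5049,0.8632)
member 1 (0-2): L=5.2460, (cx,cy)=(1.0000,0.0000)
member 2 (1-2): L=5.3757, (cx,cy)=(0.4550,-0.8905)
member 3 (1-3): L=5.3006, (cx,cy)=(0.9999,-0.0147)
member 4 (2-3): L=5.5064, (cx,cy)=(0.5183,0.8552)
solve A·x = −loads:
  F[0-1] = -630.8427 N (compression)
  F[0-2] = -1688.4133 N (compression)
  F[1-2] = +279.4269 N (tension)
  F[1-3] = +2315.7321 N (tension)
  F[2-3] = -3012.2361 N (compression)
  Rx@0 = +2006.9200 N
  Ry@0 = +544.5328 N
  Ry@2 = +2327.2172 N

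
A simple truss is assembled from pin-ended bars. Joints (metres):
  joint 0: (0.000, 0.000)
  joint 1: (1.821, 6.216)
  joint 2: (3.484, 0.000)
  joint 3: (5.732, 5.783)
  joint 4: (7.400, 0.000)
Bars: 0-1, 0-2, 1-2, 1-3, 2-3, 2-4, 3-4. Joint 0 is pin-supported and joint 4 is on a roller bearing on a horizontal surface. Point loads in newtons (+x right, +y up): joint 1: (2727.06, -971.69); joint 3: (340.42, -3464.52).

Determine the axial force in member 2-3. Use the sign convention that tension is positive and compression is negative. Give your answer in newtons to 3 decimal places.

N=5 nodes, M=7 members, R=3 reactions → 2N=10, M+R=10
member 0 (0-1): L=6.4772, (cx,cy)=(0.2811,0.9597)
member 1 (0-2): L=3.4840, (cx,cy)=(1.0000,0.0000)
member 2 (1-2): L=6.4346, (cx,cy)=(0.2584,-0.9660)
member 3 (1-3): L=3.9349, (cx,cy)=(0.9939,-0.1100)
member 4 (2-3): L=6.2046, (cx,cy)=(0.3623,0.9321)
member 5 (2-4): L=3.9160, (cx,cy)=(1.0000,0.0000)
member 6 (3-4): L=6.0187, (cx,cy)=(0.2771,-0.9608)
solve A·x = −loads:
  F[0-1] = +1087.1132 N (tension)
  F[0-2] = +2761.8511 N (tension)
  F[1-2] = -1863.5048 N (compression)
  F[1-3] = -1951.6680 N (compression)
  F[2-3] = +1931.4219 N (tension)
  F[2-4] = +1580.4544 N (tension)
  F[3-4] = -5702.8506 N (compression)
  Rx@0 = -3067.4800 N
  Ry@0 = -1043.2670 N
  Ry@4 = +5479.4770 N

1931.422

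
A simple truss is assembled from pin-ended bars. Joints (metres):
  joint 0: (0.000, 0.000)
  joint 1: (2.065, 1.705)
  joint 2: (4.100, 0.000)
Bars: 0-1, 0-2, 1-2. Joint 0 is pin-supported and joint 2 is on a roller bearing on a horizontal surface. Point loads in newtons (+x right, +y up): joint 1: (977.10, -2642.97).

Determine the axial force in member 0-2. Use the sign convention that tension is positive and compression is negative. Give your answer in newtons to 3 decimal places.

N=3 nodes, M=3 members, R=3 reactions → 2N=6, M+R=6
member 0 (0-1): L=2.6779, (cx,cy)=(0.7711,0.6367)
member 1 (0-2): L=4.1000, (cx,cy)=(1.0000,0.0000)
member 2 (1-2): L=2.6549, (cx,cy)=(0.7665,-0.6422)
solve A·x = −loads:
  F[0-1] = -1422.1791 N (compression)
  F[0-2] = +2073.7724 N (tension)
  F[1-2] = -2705.4364 N (compression)
  Rx@0 = -977.1000 N
  Ry@0 = +905.4850 N
  Ry@2 = +1737.4850 N

2073.772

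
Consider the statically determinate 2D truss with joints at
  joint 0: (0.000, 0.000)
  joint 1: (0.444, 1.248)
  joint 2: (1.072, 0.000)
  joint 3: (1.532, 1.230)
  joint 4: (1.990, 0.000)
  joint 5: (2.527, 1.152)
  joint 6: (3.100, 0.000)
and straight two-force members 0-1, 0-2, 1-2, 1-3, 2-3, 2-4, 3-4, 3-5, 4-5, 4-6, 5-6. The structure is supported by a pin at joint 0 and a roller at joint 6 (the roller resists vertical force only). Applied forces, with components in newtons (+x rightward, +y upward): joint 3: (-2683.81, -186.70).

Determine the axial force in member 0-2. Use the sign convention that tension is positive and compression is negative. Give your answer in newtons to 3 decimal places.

-2271.367

N=7 nodes, M=11 members, R=3 reactions → 2N=14, M+R=14
member 0 (0-1): L=1.3246, (cx,cy)=(0.3352,0.9422)
member 1 (0-2): L=1.0720, (cx,cy)=(1.0000,0.0000)
member 2 (1-2): L=1.3971, (cx,cy)=(0.4495,-0.8933)
member 3 (1-3): L=1.0881, (cx,cy)=(0.9999,-0.0165)
member 4 (2-3): L=1.3132, (cx,cy)=(0.3503,0.9366)
member 5 (2-4): L=0.9180, (cx,cy)=(1.0000,0.0000)
member 6 (3-4): L=1.3125, (cx,cy)=(0.3490,-0.9371)
member 7 (3-5): L=0.9981, (cx,cy)=(0.9969,-0.0782)
member 8 (4-5): L=1.2710, (cx,cy)=(0.4225,0.9064)
member 9 (4-6): L=1.1100, (cx,cy)=(1.0000,0.0000)
member 10 (5-6): L=1.2866, (cx,cy)=(0.4453,-0.8954)
solve A·x = −loads:
  F[0-1] = -1230.4826 N (compression)
  F[0-2] = -2271.3665 N (compression)
  F[1-2] = +1316.4013 N (tension)
  F[1-3] = -1004.3067 N (compression)
  F[2-3] = -1255.4573 N (compression)
  F[2-4] = -1239.8681 N (compression)
  F[3-4] = +962.2100 N (tension)
  F[3-5] = +906.8771 N (tension)
  F[4-5] = -994.8831 N (compression)
  F[4-6] = -483.7675 N (compression)
  F[5-6] = +1086.2702 N (tension)
  Rx@0 = +2683.8100 N
  Ry@0 = +1159.3006 N
  Ry@6 = -972.6006 N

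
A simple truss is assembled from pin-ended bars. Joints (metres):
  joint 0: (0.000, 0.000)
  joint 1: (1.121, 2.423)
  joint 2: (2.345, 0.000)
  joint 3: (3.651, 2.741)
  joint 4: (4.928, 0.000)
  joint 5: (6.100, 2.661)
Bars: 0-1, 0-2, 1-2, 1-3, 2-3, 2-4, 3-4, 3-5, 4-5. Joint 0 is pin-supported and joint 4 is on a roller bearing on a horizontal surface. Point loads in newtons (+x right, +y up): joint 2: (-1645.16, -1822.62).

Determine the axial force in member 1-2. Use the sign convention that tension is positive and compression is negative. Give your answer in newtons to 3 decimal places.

947.872

N=6 nodes, M=9 members, R=3 reactions → 2N=12, M+R=12
member 0 (0-1): L=2.6698, (cx,cy)=(0.4199,0.9076)
member 1 (0-2): L=2.3450, (cx,cy)=(1.0000,0.0000)
member 2 (1-2): L=2.7146, (cx,cy)=(0.4509,-0.8926)
member 3 (1-3): L=2.5499, (cx,cy)=(0.9922,0.1247)
member 4 (2-3): L=3.0362, (cx,cy)=(0.4301,0.9028)
member 5 (2-4): L=2.5830, (cx,cy)=(1.0000,0.0000)
member 6 (3-4): L=3.0239, (cx,cy)=(0.4223,-0.9065)
member 7 (3-5): L=2.4503, (cx,cy)=(0.9995,-0.0326)
member 8 (4-5): L=2.9077, (cx,cy)=(0.4031,0.9152)
solve A·x = −loads:
  F[0-1] = -1052.6092 N (compression)
  F[0-2] = -1203.1806 N (compression)
  F[1-2] = +947.8723 N (tension)
  F[1-3] = -876.2093 N (compression)
  F[2-3] = +1081.7570 N (tension)
  F[2-4] = +404.0640 N (tension)
  F[3-4] = -956.8037 N (compression)
  F[3-5] = +0.0000 N (tension)
  F[4-5] = -0.0000 N (compression)
  Rx@0 = +1645.1600 N
  Ry@0 = +955.3221 N
  Ry@4 = +867.2979 N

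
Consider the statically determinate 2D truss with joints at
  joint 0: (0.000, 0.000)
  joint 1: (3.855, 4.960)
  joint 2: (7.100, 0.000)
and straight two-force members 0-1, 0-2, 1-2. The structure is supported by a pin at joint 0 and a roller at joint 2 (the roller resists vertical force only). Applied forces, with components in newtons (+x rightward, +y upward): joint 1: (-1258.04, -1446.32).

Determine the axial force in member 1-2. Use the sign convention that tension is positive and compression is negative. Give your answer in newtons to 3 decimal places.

N=3 nodes, M=3 members, R=3 reactions → 2N=6, M+R=6
member 0 (0-1): L=6.2819, (cx,cy)=(0.6137,0.7896)
member 1 (0-2): L=7.1000, (cx,cy)=(1.0000,0.0000)
member 2 (1-2): L=5.9272, (cx,cy)=(0.5475,-0.8368)
solve A·x = −loads:
  F[0-1] = -1950.2924 N (compression)
  F[0-2] = -61.2137 N (compression)
  F[1-2] = +111.8106 N (tension)
  Rx@0 = +1258.0400 N
  Ry@0 = +1539.8855 N
  Ry@2 = -93.5655 N

111.811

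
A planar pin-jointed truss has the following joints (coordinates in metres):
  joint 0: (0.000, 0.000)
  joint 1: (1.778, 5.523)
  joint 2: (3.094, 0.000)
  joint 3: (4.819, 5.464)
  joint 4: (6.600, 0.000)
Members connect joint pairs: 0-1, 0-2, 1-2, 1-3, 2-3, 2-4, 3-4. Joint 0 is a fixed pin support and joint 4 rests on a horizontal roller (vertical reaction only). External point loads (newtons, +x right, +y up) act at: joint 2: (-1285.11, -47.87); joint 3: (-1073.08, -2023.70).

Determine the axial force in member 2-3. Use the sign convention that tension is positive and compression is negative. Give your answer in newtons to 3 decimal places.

N=5 nodes, M=7 members, R=3 reactions → 2N=10, M+R=10
member 0 (0-1): L=5.8021, (cx,cy)=(0.3064,0.9519)
member 1 (0-2): L=3.0940, (cx,cy)=(1.0000,0.0000)
member 2 (1-2): L=5.6776, (cx,cy)=(0.2318,-0.9728)
member 3 (1-3): L=3.0416, (cx,cy)=(0.9998,-0.0194)
member 4 (2-3): L=5.7298, (cx,cy)=(0.3011,0.9536)
member 5 (2-4): L=3.5060, (cx,cy)=(1.0000,0.0000)
member 6 (3-4): L=5.7469, (cx,cy)=(0.3099,-0.9508)
solve A·x = −loads:
  F[0-1] = -1533.6868 N (compression)
  F[0-2] = -1888.2090 N (compression)
  F[1-2] = +1517.1603 N (tension)
  F[1-3] = -821.7940 N (compression)
  F[2-3] = -1497.4446 N (compression)
  F[2-4] = +199.3743 N (tension)
  F[3-4] = -643.3415 N (compression)
  Rx@0 = +2358.1900 N
  Ry@0 = +1459.9017 N
  Ry@4 = +611.6683 N

-1497.445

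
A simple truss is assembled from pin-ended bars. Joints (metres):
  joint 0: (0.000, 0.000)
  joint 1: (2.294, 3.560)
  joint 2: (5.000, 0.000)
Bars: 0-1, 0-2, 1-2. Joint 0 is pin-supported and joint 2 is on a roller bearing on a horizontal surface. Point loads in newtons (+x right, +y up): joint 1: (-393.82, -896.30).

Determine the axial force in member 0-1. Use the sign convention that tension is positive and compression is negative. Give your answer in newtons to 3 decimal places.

-910.638

N=3 nodes, M=3 members, R=3 reactions → 2N=6, M+R=6
member 0 (0-1): L=4.2351, (cx,cy)=(0.5417,0.8406)
member 1 (0-2): L=5.0000, (cx,cy)=(1.0000,0.0000)
member 2 (1-2): L=4.4717, (cx,cy)=(0.6051,-0.7961)
solve A·x = −loads:
  F[0-1] = -910.6377 N (compression)
  F[0-2] = +99.4399 N (tension)
  F[1-2] = -164.3254 N (compression)
  Rx@0 = +393.8200 N
  Ry@0 = +765.4774 N
  Ry@2 = +130.8226 N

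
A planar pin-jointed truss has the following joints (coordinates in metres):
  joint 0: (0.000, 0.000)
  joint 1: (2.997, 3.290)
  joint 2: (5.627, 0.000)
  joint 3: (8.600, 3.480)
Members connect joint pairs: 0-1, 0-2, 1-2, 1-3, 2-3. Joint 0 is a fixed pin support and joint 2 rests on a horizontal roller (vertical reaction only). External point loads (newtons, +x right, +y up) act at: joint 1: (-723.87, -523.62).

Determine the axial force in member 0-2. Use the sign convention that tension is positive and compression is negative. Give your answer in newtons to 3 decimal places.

N=4 nodes, M=5 members, R=3 reactions → 2N=8, M+R=8
member 0 (0-1): L=4.4504, (cx,cy)=(0.6734,0.7393)
member 1 (0-2): L=5.6270, (cx,cy)=(1.0000,0.0000)
member 2 (1-2): L=4.2120, (cx,cy)=(0.6244,-0.7811)
member 3 (1-3): L=5.6062, (cx,cy)=(0.9994,0.0339)
member 4 (2-3): L=4.5770, (cx,cy)=(0.6495,0.7603)
solve A·x = −loads:
  F[0-1] = -903.5641 N (compression)
  F[0-2] = -115.3902 N (compression)
  F[1-2] = +184.8001 N (tension)
  F[1-3] = +0.0000 N (tension)
  F[2-3] = -0.0000 N (compression)
  Rx@0 = +723.8700 N
  Ry@0 = +667.9675 N
  Ry@2 = -144.3475 N

-115.390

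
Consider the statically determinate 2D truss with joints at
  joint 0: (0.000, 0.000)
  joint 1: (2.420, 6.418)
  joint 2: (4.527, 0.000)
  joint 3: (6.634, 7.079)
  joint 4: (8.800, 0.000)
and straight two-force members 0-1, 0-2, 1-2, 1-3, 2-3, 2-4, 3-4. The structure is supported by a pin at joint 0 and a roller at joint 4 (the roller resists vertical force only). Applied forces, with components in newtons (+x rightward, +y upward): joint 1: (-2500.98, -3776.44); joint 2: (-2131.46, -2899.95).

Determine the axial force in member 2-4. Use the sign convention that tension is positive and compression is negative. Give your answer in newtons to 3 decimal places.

216.122

N=5 nodes, M=7 members, R=3 reactions → 2N=10, M+R=10
member 0 (0-1): L=6.8591, (cx,cy)=(0.3528,0.9357)
member 1 (0-2): L=4.5270, (cx,cy)=(1.0000,0.0000)
member 2 (1-2): L=6.7550, (cx,cy)=(0.3119,-0.9501)
member 3 (1-3): L=4.2655, (cx,cy)=(0.9879,0.1550)
member 4 (2-3): L=7.3859, (cx,cy)=(0.2853,0.9584)
member 5 (2-4): L=4.2730, (cx,cy)=(1.0000,0.0000)
member 6 (3-4): L=7.4030, (cx,cy)=(0.2926,-0.9562)
solve A·x = −loads:
  F[0-1] = -6380.3571 N (compression)
  F[0-2] = -2381.3451 N (compression)
  F[1-2] = +2234.9633 N (tension)
  F[1-3] = -452.7057 N (compression)
  F[2-3] = +810.1550 N (tension)
  F[2-4] = +216.1219 N (tension)
  F[3-4] = -738.6617 N (compression)
  Rx@0 = +4632.4400 N
  Ry@0 = +5970.0526 N
  Ry@4 = +706.3374 N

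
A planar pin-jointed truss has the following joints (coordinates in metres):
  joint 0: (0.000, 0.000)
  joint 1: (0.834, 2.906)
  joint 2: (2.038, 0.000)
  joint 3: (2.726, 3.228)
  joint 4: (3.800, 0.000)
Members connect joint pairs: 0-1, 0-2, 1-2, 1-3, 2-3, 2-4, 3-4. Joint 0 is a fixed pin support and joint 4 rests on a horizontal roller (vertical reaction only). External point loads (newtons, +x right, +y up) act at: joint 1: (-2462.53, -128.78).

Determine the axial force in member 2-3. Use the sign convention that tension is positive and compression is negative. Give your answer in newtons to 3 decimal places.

-2079.408

N=5 nodes, M=7 members, R=3 reactions → 2N=10, M+R=10
member 0 (0-1): L=3.0233, (cx,cy)=(0.2759,0.9612)
member 1 (0-2): L=2.0380, (cx,cy)=(1.0000,0.0000)
member 2 (1-2): L=3.1455, (cx,cy)=(0.3828,-0.9238)
member 3 (1-3): L=1.9192, (cx,cy)=(0.9858,0.1678)
member 4 (2-3): L=3.3005, (cx,cy)=(0.2085,0.9780)
member 5 (2-4): L=1.7620, (cx,cy)=(1.0000,0.0000)
member 6 (3-4): L=3.4020, (cx,cy)=(0.3157,-0.9489)
solve A·x = −loads:
  F[0-1] = -2063.7809 N (compression)
  F[0-2] = -1893.2221 N (compression)
  F[1-2] = +2201.3709 N (tension)
  F[1-3] = +1065.7243 N (tension)
  F[2-3] = -2079.4081 N (compression)
  F[2-4] = -617.1586 N (compression)
  F[3-4] = +1954.8980 N (tension)
  Rx@0 = +2462.5300 N
  Ry@0 = +1983.7036 N
  Ry@4 = -1854.9236 N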